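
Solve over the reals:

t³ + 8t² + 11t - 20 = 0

t = -5 or t = -4 or t = 1

Possible rational roots are divisors of -20. Testing t = -5 gives 0, so (t + 5) is a factor.
Divide: t³ + 8t² + 11t - 20 = (t + 5)(t² + 3t - 4).
Factor the quadratic: t = 1 or t = -4.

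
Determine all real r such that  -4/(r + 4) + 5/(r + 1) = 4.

Multiply both sides by (r + 4)(r + 1):
-4(r + 1) + 5(r + 4) = 4(r + 4)(r + 1).
Expand and collect terms: 4r^2 + 19r = 0.
Factor or apply the quadratic formula: r = 0 or r = -4.75.
Neither value makes a denominator zero (r != -4, r != -1), so both are valid.

r = -4.75 or r = 0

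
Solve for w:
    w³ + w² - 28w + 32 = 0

w = -6.2749 or w = 1.2749 or w = 4

Possible rational roots are divisors of 32. Testing w = 4 gives 0, so (w - 4) is a factor.
Divide: w³ + w² - 28w + 32 = (w - 4)(w² + 5w - 8).
Apply the quadratic formula to w² + 5w - 8 = 0: w = (-5 ± √57)/2, i.e. w ≈ 1.2749 or w ≈ -6.2749.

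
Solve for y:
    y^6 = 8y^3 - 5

y = 0.8808 or y = 1.9413

Let u = y^3. The equation becomes u^2 - 8u + 5 = 0.
By the quadratic formula, u = sqrt(11) + 4 or u = 4 - sqrt(11).
y^3 = sqrt(11) + 4 gives y = (sqrt(11) + 4)^(1/3) ~= 1.9413.
y^3 = 4 - sqrt(11) gives y = (4 - sqrt(11))^(1/3) ~= 0.8808.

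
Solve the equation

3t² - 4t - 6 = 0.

t = -0.8968 or t = 2.2301

Discriminant: (-4)² − 4·3·(-6) = 88.
Quadratic formula: t = (4 ± √88) / 6.
So t = 2/3 + √(22)/3 ≈ 2.2301 or t = 2/3 - √(22)/3 ≈ -0.8968.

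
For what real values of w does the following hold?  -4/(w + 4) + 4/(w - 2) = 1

Multiply both sides by (w + 4)(w - 2):
-4(w - 2) + 4(w + 4) = (w + 4)(w - 2).
Expand and collect terms: w² + 2w - 32 = 0.
By the quadratic formula, w = (-2 ± √132) / 2, so w ≈ 4.7446 or w ≈ -6.7446.
Neither value makes a denominator zero (w ≠ -4, w ≠ 2), so both are valid.

w = -6.7446 or w = 4.7446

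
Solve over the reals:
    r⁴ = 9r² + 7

Let u = r². The equation becomes u² - 9u - 7 = 0.
By the quadratic formula, u = 9/2 + √(109)/2 or u = 9/2 - √(109)/2.
r² = 9/2 + √(109)/2 gives r = ±√(9/2 + √(109)/2) ≈ ±3.1177.
r² = 9/2 - √(109)/2 < 0 has no real solution.

r = -3.1177 or r = 3.1177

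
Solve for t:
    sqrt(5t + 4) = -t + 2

Square both sides: 5t + 4 = (-t + 2)^2.
Expand and rearrange: t^2 - 9t = 0.
Solving gives t = 9 or t = 0.
Check each candidate in the original equation:
  t = 9: sqrt(49) = 7, while -t + 2 = -7 — extraneous.
  t = 0: sqrt(4) = 2, while -t + 2 = 2 — valid.

t = 0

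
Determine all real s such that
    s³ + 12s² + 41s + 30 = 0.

s = -6 or s = -5 or s = -1

Possible rational roots are divisors of 30. Testing s = -5 gives 0, so (s + 5) is a factor.
Divide: s³ + 12s² + 41s + 30 = (s + 5)(s² + 7s + 6).
Factor the quadratic: s = -1 or s = -6.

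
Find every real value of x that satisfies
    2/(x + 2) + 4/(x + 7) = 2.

x = -5.4495 or x = -0.5505

Multiply both sides by (x + 2)(x + 7):
2(x + 7) + 4(x + 2) = 2(x + 2)(x + 7).
Expand and collect terms: 2x² + 12x + 6 = 0.
By the quadratic formula, x = (-12 ± √96) / 4, so x ≈ -0.5505 or x ≈ -5.4495.
Neither value makes a denominator zero (x ≠ -2, x ≠ -7), so both are valid.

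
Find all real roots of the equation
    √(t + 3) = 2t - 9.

Square both sides: t + 3 = (2t - 9)².
Expand and rearrange: 4t² - 37t + 78 = 0.
Solving gives t = 6 or t = 3.25.
Check each candidate in the original equation:
  t = 6: √(9) = 3, while 2t - 9 = 3 — valid.
  t = 3.25: √(6.25) = 2.5, while 2t - 9 = -2.5 — extraneous.

t = 6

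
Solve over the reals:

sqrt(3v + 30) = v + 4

v = 2

Square both sides: 3v + 30 = (v + 4)^2.
Expand and rearrange: v^2 + 5v - 14 = 0.
Solving gives v = 2 or v = -7.
Check each candidate in the original equation:
  v = 2: sqrt(36) = 6, while v + 4 = 6 — valid.
  v = -7: sqrt(9) = 3, while v + 4 = -3 — extraneous.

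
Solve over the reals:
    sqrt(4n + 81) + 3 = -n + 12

n = 0

Isolate the radical: sqrt(4n + 81) = -n + 9.
Square both sides: 4n + 81 = (-n + 9)^2.
Expand and rearrange: n^2 - 22n = 0.
Solving gives n = 22 or n = 0.
Check each candidate in the original equation:
  n = 22: sqrt(169) = 13, while -n + 9 = -13 — extraneous.
  n = 0: sqrt(81) = 9, while -n + 9 = 9 — valid.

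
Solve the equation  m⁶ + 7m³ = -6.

Let u = m³. The equation becomes u² + 7u + 6 = 0.
Factor: (u + 6)(u + 1) = 0, so u = -6 or u = -1.
m³ = -6 gives m = -∛(6) ≈ -1.8171.
m³ = -1 gives m = -1.

m = -1.8171 or m = -1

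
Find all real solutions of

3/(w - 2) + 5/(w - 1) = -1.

Multiply both sides by (w - 2)(w - 1):
3(w - 1) + 5(w - 2) = -(w - 2)(w - 1).
Expand and collect terms: -w^2 - 5w + 11 = 0.
By the quadratic formula, w = (5 +/- sqrt(69)) / -2, so w ~= -6.6533 or w ~= 1.6533.
Neither value makes a denominator zero (w != 2, w != 1), so both are valid.

w = -6.6533 or w = 1.6533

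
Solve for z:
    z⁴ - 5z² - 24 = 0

Let u = z². The equation becomes u² - 5u - 24 = 0.
Factor: (u + 3)(u - 8) = 0, so u = -3 or u = 8.
z² = -3 < 0 has no real solution.
z² = 8 gives z = ±2·√(2) ≈ ±2.8284.

z = -2.8284 or z = 2.8284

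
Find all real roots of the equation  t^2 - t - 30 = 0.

t = -5 or t = 6

Factor: (t - 6)(t + 5) = 0.
So t = 6 or t = -5.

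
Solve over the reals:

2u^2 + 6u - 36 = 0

u = -6 or u = 3

Factor: 2(u + 6)(u - 3) = 0.
So u = -6 or u = 3.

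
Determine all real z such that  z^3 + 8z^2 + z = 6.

Rearrange: z^3 + 8z^2 + z - 6 = 0.
Possible rational roots are divisors of -6. Testing z = -1 gives 0, so (z + 1) is a factor.
Divide: z^3 + 8z^2 + z - 6 = (z + 1)(z^2 + 7z - 6).
Apply the quadratic formula to z^2 + 7z - 6 = 0: z = (-7 +/- sqrt(73))/2, i.e. z ~= 0.772 or z ~= -7.772.

z = -7.772 or z = -1 or z = 0.772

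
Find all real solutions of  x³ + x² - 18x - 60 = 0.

Possible rational roots are divisors of -60. Testing x = 5 gives 0, so (x - 5) is a factor.
Divide: x³ + x² - 18x - 60 = (x - 5)(x² + 6x + 12).
The quadratic x² + 6x + 12 has discriminant -12 < 0, so no further real roots.

x = 5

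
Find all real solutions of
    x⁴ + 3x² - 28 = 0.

Let u = x². The equation becomes u² + 3u - 28 = 0.
Factor: (u + 7)(u - 4) = 0, so u = -7 or u = 4.
x² = -7 < 0 has no real solution.
x² = 4 gives x = ±2.

x = -2 or x = 2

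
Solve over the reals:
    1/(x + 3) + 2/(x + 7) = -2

Multiply both sides by (x + 3)(x + 7):
(x + 7) + 2(x + 3) = -2(x + 3)(x + 7).
Expand and collect terms: -2x² - 23x - 55 = 0.
By the quadratic formula, x = (23 ± √89) / -4, so x ≈ -8.1085 or x ≈ -3.3915.
Neither value makes a denominator zero (x ≠ -3, x ≠ -7), so both are valid.

x = -8.1085 or x = -3.3915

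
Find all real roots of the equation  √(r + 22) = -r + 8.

Square both sides: r + 22 = (-r + 8)².
Expand and rearrange: r² - 17r + 42 = 0.
Solving gives r = 14 or r = 3.
Check each candidate in the original equation:
  r = 14: √(36) = 6, while -r + 8 = -6 — extraneous.
  r = 3: √(25) = 5, while -r + 8 = 5 — valid.

r = 3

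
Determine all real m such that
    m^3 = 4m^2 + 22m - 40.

Rearrange: m^3 - 4m^2 - 22m + 40 = 0.
Possible rational roots are divisors of 40. Testing m = -4 gives 0, so (m + 4) is a factor.
Divide: m^3 - 4m^2 - 22m + 40 = (m + 4)(m^2 - 8m + 10).
Apply the quadratic formula to m^2 - 8m + 10 = 0: m = (8 +/- sqrt(24))/2, i.e. m ~= 6.4495 or m ~= 1.5505.

m = -4 or m = 1.5505 or m = 6.4495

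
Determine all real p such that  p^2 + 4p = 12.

Bring every term to one side: p^2 + 4p - 12 = 0.
Factor: (p - 2)(p + 6) = 0.
So p = 2 or p = -6.

p = -6 or p = 2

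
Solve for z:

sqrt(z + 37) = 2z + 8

z = -1

Square both sides: z + 37 = (2z + 8)^2.
Expand and rearrange: 4z^2 + 31z + 27 = 0.
Solving gives z = -1 or z = -6.75.
Check each candidate in the original equation:
  z = -1: sqrt(36) = 6, while 2z + 8 = 6 — valid.
  z = -6.75: sqrt(30.25) = 5.5, while 2z + 8 = -5.5 — extraneous.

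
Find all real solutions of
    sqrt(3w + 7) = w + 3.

w = -2 or w = -1

Square both sides: 3w + 7 = (w + 3)^2.
Expand and rearrange: w^2 + 3w + 2 = 0.
Solving gives w = -1 or w = -2.
Check each candidate in the original equation:
  w = -1: sqrt(4) = 2, while w + 3 = 2 — valid.
  w = -2: sqrt(1) = 1, while w + 3 = 1 — valid.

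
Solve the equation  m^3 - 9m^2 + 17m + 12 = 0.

m = -0.5414 or m = 4 or m = 5.5414

Possible rational roots are divisors of 12. Testing m = 4 gives 0, so (m - 4) is a factor.
Divide: m^3 - 9m^2 + 17m + 12 = (m - 4)(m^2 - 5m - 3).
Apply the quadratic formula to m^2 - 5m - 3 = 0: m = (5 +/- sqrt(37))/2, i.e. m ~= 5.5414 or m ~= -0.5414.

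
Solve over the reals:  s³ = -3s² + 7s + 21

s = -3 or s = -2.6458 or s = 2.6458

Rearrange: s³ + 3s² - 7s - 21 = 0.
Possible rational roots are divisors of -21. Testing s = -3 gives 0, so (s + 3) is a factor.
Divide: s³ + 3s² - 7s - 21 = (s + 3)(s² - 7).
Apply the quadratic formula to s² - 7 = 0: s = (0 ± √28)/2, i.e. s ≈ 2.6458 or s ≈ -2.6458.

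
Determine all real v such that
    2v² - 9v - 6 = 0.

Discriminant: (-9)² − 4·2·(-6) = 129.
Quadratic formula: v = (9 ± √129) / 4.
So v = 9/4 + √(129)/4 ≈ 5.0895 or v = 9/4 - √(129)/4 ≈ -0.5895.

v = -0.5895 or v = 5.0895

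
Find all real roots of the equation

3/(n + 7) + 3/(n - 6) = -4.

n = -7.7931 or n = 5.2931

Multiply both sides by (n + 7)(n - 6):
3(n - 6) + 3(n + 7) = -4(n + 7)(n - 6).
Expand and collect terms: -4n^2 - 10n + 165 = 0.
By the quadratic formula, n = (10 +/- sqrt(2740)) / -8, so n ~= -7.7931 or n ~= 5.2931.
Neither value makes a denominator zero (n != -7, n != 6), so both are valid.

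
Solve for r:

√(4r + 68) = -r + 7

r = -1

Square both sides: 4r + 68 = (-r + 7)².
Expand and rearrange: r² - 18r - 19 = 0.
Solving gives r = 19 or r = -1.
Check each candidate in the original equation:
  r = 19: √(144) = 12, while -r + 7 = -12 — extraneous.
  r = -1: √(64) = 8, while -r + 7 = 8 — valid.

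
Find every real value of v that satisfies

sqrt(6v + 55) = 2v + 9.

v = -1

Square both sides: 6v + 55 = (2v + 9)^2.
Expand and rearrange: 4v^2 + 30v + 26 = 0.
Solving gives v = -1 or v = -6.5.
Check each candidate in the original equation:
  v = -1: sqrt(49) = 7, while 2v + 9 = 7 — valid.
  v = -6.5: sqrt(16) = 4, while 2v + 9 = -4 — extraneous.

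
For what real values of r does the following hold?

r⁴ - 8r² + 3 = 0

Let u = r². The equation becomes u² - 8u + 3 = 0.
By the quadratic formula, u = √(13) + 4 or u = 4 - √(13).
r² = √(13) + 4 gives r = ±√(√(13) + 4) ≈ ±2.7578.
r² = 4 - √(13) gives r = ±√(4 - √(13)) ≈ ±0.6281.

r = -2.7578 or r = -0.6281 or r = 0.6281 or r = 2.7578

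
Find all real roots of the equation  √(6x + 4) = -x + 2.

Square both sides: 6x + 4 = (-x + 2)².
Expand and rearrange: x² - 10x = 0.
Solving gives x = 10 or x = 0.
Check each candidate in the original equation:
  x = 10: √(64) = 8, while -x + 2 = -8 — extraneous.
  x = 0: √(4) = 2, while -x + 2 = 2 — valid.

x = 0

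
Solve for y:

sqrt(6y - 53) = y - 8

Square both sides: 6y - 53 = (y - 8)^2.
Expand and rearrange: y^2 - 22y + 117 = 0.
Solving gives y = 13 or y = 9.
Check each candidate in the original equation:
  y = 13: sqrt(25) = 5, while y - 8 = 5 — valid.
  y = 9: sqrt(1) = 1, while y - 8 = 1 — valid.

y = 9 or y = 13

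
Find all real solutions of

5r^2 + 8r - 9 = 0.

r = -2.362 or r = 0.762

Discriminant: (8)^2 - 4*5*(-9) = 244.
Quadratic formula: r = (-8 +/- sqrt(244)) / 10.
So r = -4/5 + sqrt(61)/5 ~= 0.762 or r = -sqrt(61)/5 - 4/5 ~= -2.362.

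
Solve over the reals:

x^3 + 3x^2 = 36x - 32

Rearrange: x^3 + 3x^2 - 36x + 32 = 0.
Possible rational roots are divisors of 32. Testing x = 4 gives 0, so (x - 4) is a factor.
Divide: x^3 + 3x^2 - 36x + 32 = (x - 4)(x^2 + 7x - 8).
Factor the quadratic: x = 1 or x = -8.

x = -8 or x = 1 or x = 4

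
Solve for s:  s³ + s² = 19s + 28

s = -4 or s = -1.5414 or s = 4.5414

Rearrange: s³ + s² - 19s - 28 = 0.
Possible rational roots are divisors of -28. Testing s = -4 gives 0, so (s + 4) is a factor.
Divide: s³ + s² - 19s - 28 = (s + 4)(s² - 3s - 7).
Apply the quadratic formula to s² - 3s - 7 = 0: s = (3 ± √37)/2, i.e. s ≈ 4.5414 or s ≈ -1.5414.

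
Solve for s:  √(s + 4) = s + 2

Square both sides: s + 4 = (s + 2)².
Expand and rearrange: s² + 3s = 0.
Solving gives s = 0 or s = -3.
Check each candidate in the original equation:
  s = 0: √(4) = 2, while s + 2 = 2 — valid.
  s = -3: √(1) = 1, while s + 2 = -1 — extraneous.

s = 0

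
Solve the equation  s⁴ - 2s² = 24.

s = -2.4495 or s = 2.4495

Let u = s². The equation becomes u² - 2u - 24 = 0.
Factor: (u + 4)(u - 6) = 0, so u = -4 or u = 6.
s² = -4 < 0 has no real solution.
s² = 6 gives s = ±√(6) ≈ ±2.4495.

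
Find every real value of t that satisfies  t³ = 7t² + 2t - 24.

t = -1.772 or t = 2 or t = 6.772

Rearrange: t³ - 7t² - 2t + 24 = 0.
Possible rational roots are divisors of 24. Testing t = 2 gives 0, so (t - 2) is a factor.
Divide: t³ - 7t² - 2t + 24 = (t - 2)(t² - 5t - 12).
Apply the quadratic formula to t² - 5t - 12 = 0: t = (5 ± √73)/2, i.e. t ≈ 6.772 or t ≈ -1.772.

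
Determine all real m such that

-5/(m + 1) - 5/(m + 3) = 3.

Multiply both sides by (m + 1)(m + 3):
-5(m + 3) - 5(m + 1) = 3(m + 1)(m + 3).
Expand and collect terms: 3m² + 22m + 29 = 0.
By the quadratic formula, m = (-22 ± √136) / 6, so m ≈ -1.723 or m ≈ -5.6103.
Neither value makes a denominator zero (m ≠ -1, m ≠ -3), so both are valid.

m = -5.6103 or m = -1.723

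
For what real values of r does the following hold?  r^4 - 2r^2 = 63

r = -3 or r = 3

Let u = r^2. The equation becomes u^2 - 2u - 63 = 0.
Factor: (u - 9)(u + 7) = 0, so u = 9 or u = -7.
r^2 = 9 gives r = +/-3.
r^2 = -7 < 0 has no real solution.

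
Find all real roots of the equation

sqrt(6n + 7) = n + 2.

n = -1 or n = 3

Square both sides: 6n + 7 = (n + 2)^2.
Expand and rearrange: n^2 - 2n - 3 = 0.
Solving gives n = 3 or n = -1.
Check each candidate in the original equation:
  n = 3: sqrt(25) = 5, while n + 2 = 5 — valid.
  n = -1: sqrt(1) = 1, while n + 2 = 1 — valid.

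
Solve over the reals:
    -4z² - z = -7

z = -1.4538 or z = 1.2038

Rearrange to standard form: -4z² - z + 7 = 0.
Discriminant: (-1)² − 4·(-4)·7 = 113.
Quadratic formula: z = (1 ± √113) / (-8).
So z = -√(113)/8 - 1/8 ≈ -1.4538 or z = -1/8 + √(113)/8 ≈ 1.2038.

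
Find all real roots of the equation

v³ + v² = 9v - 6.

Rearrange: v³ + v² - 9v + 6 = 0.
Possible rational roots are divisors of 6. Testing v = 2 gives 0, so (v - 2) is a factor.
Divide: v³ + v² - 9v + 6 = (v - 2)(v² + 3v - 3).
Apply the quadratic formula to v² + 3v - 3 = 0: v = (-3 ± √21)/2, i.e. v ≈ 0.7913 or v ≈ -3.7913.

v = -3.7913 or v = 0.7913 or v = 2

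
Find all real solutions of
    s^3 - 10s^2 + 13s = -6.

Rearrange: s^3 - 10s^2 + 13s + 6 = 0.
Possible rational roots are divisors of 6. Testing s = 2 gives 0, so (s - 2) is a factor.
Divide: s^3 - 10s^2 + 13s + 6 = (s - 2)(s^2 - 8s - 3).
Apply the quadratic formula to s^2 - 8s - 3 = 0: s = (8 +/- sqrt(76))/2, i.e. s ~= 8.3589 or s ~= -0.3589.

s = -0.3589 or s = 2 or s = 8.3589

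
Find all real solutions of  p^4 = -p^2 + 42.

p = -2.4495 or p = 2.4495

Let u = p^2. The equation becomes u^2 + u - 42 = 0.
Factor: (u - 6)(u + 7) = 0, so u = 6 or u = -7.
p^2 = 6 gives p = +/-sqrt(6) ~= +/-2.4495.
p^2 = -7 < 0 has no real solution.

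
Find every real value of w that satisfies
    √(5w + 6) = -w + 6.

w = 2

Square both sides: 5w + 6 = (-w + 6)².
Expand and rearrange: w² - 17w + 30 = 0.
Solving gives w = 15 or w = 2.
Check each candidate in the original equation:
  w = 15: √(81) = 9, while -w + 6 = -9 — extraneous.
  w = 2: √(16) = 4, while -w + 6 = 4 — valid.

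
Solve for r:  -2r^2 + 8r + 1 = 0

r = -0.1213 or r = 4.1213

Discriminant: (8)^2 - 4*(-2)*1 = 72.
Quadratic formula: r = (-8 +/- sqrt(72)) / (-4).
So r = 2 - 3*sqrt(2)/2 ~= -0.1213 or r = 2 + 3*sqrt(2)/2 ~= 4.1213.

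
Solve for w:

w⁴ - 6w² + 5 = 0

w = -2.2361 or w = -1 or w = 1 or w = 2.2361

Let u = w². The equation becomes u² - 6u + 5 = 0.
Factor: (u - 5)(u - 1) = 0, so u = 5 or u = 1.
w² = 5 gives w = ±√(5) ≈ ±2.2361.
w² = 1 gives w = ±1.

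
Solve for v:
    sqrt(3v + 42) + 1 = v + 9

v = -2

Isolate the radical: sqrt(3v + 42) = v + 8.
Square both sides: 3v + 42 = (v + 8)^2.
Expand and rearrange: v^2 + 13v + 22 = 0.
Solving gives v = -2 or v = -11.
Check each candidate in the original equation:
  v = -2: sqrt(36) = 6, while v + 8 = 6 — valid.
  v = -11: sqrt(9) = 3, while v + 8 = -3 — extraneous.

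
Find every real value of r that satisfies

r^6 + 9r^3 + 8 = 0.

r = -2 or r = -1

Let u = r^3. The equation becomes u^2 + 9u + 8 = 0.
Factor: (u + 8)(u + 1) = 0, so u = -8 or u = -1.
r^3 = -8 gives r = -2.
r^3 = -1 gives r = -1.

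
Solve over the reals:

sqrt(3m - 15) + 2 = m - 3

m = 5 or m = 8

Isolate the radical: sqrt(3m - 15) = m - 5.
Square both sides: 3m - 15 = (m - 5)^2.
Expand and rearrange: m^2 - 13m + 40 = 0.
Solving gives m = 8 or m = 5.
Check each candidate in the original equation:
  m = 8: sqrt(9) = 3, while m - 5 = 3 — valid.
  m = 5: sqrt(0) = 0, while m - 5 = 0 — valid.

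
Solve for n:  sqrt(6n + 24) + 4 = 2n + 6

n = 2

Isolate the radical: sqrt(6n + 24) = 2n + 2.
Square both sides: 6n + 24 = (2n + 2)^2.
Expand and rearrange: 4n^2 + 2n - 20 = 0.
Solving gives n = 2 or n = -2.5.
Check each candidate in the original equation:
  n = 2: sqrt(36) = 6, while 2n + 2 = 6 — valid.
  n = -2.5: sqrt(9) = 3, while 2n + 2 = -3 — extraneous.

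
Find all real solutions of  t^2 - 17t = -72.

Bring every term to one side: t^2 - 17t + 72 = 0.
Factor: (t - 8)(t - 9) = 0.
So t = 8 or t = 9.

t = 8 or t = 9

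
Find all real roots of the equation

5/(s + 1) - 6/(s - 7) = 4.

s = 0.6354 or s = 5.1146

Multiply both sides by (s + 1)(s - 7):
5(s - 7) - 6(s + 1) = 4(s + 1)(s - 7).
Expand and collect terms: 4s^2 - 23s + 13 = 0.
By the quadratic formula, s = (23 +/- sqrt(321)) / 8, so s ~= 5.1146 or s ~= 0.6354.
Neither value makes a denominator zero (s != -1, s != 7), so both are valid.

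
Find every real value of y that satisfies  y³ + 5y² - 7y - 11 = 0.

y = -5.873 or y = -1 or y = 1.873

Possible rational roots are divisors of -11. Testing y = -1 gives 0, so (y + 1) is a factor.
Divide: y³ + 5y² - 7y - 11 = (y + 1)(y² + 4y - 11).
Apply the quadratic formula to y² + 4y - 11 = 0: y = (-4 ± √60)/2, i.e. y ≈ 1.873 or y ≈ -5.873.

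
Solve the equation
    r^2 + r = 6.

Bring every term to one side: r^2 + r - 6 = 0.
Factor: (r - 2)(r + 3) = 0.
So r = 2 or r = -3.

r = -3 or r = 2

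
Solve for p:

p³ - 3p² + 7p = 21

p = 3

Rearrange: p³ - 3p² + 7p - 21 = 0.
Possible rational roots are divisors of -21. Testing p = 3 gives 0, so (p - 3) is a factor.
Divide: p³ - 3p² + 7p - 21 = (p - 3)(p² + 7).
The quadratic p² + 7 has discriminant -28 < 0, so no further real roots.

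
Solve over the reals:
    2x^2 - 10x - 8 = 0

Discriminant: (-10)^2 - 4*2*(-8) = 164.
Quadratic formula: x = (10 +/- sqrt(164)) / 4.
So x = 5/2 + sqrt(41)/2 ~= 5.7016 or x = 5/2 - sqrt(41)/2 ~= -0.7016.

x = -0.7016 or x = 5.7016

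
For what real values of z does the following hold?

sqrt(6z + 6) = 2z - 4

z = 5

Square both sides: 6z + 6 = (2z - 4)^2.
Expand and rearrange: 4z^2 - 22z + 10 = 0.
Solving gives z = 5 or z = 0.5.
Check each candidate in the original equation:
  z = 5: sqrt(36) = 6, while 2z - 4 = 6 — valid.
  z = 0.5: sqrt(9) = 3, while 2z - 4 = -3 — extraneous.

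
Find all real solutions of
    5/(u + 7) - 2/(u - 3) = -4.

u = -8.1966 or u = 3.4466

Multiply both sides by (u + 7)(u - 3):
5(u - 3) - 2(u + 7) = -4(u + 7)(u - 3).
Expand and collect terms: -4u^2 - 19u + 113 = 0.
By the quadratic formula, u = (19 +/- sqrt(2169)) / -8, so u ~= -8.1966 or u ~= 3.4466.
Neither value makes a denominator zero (u != -7, u != 3), so both are valid.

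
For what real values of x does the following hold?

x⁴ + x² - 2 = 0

Let u = x². The equation becomes u² + u - 2 = 0.
Factor: (u - 1)(u + 2) = 0, so u = 1 or u = -2.
x² = 1 gives x = ±1.
x² = -2 < 0 has no real solution.

x = -1 or x = 1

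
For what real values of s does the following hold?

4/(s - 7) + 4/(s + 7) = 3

s = -5.7925 or s = 8.4592

Multiply both sides by (s - 7)(s + 7):
4(s + 7) + 4(s - 7) = 3(s - 7)(s + 7).
Expand and collect terms: 3s^2 - 8s - 147 = 0.
By the quadratic formula, s = (8 +/- sqrt(1828)) / 6, so s ~= 8.4592 or s ~= -5.7925.
Neither value makes a denominator zero (s != 7, s != -7), so both are valid.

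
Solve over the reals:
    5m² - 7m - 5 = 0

m = -0.5207 or m = 1.9207

Discriminant: (-7)² − 4·5·(-5) = 149.
Quadratic formula: m = (7 ± √149) / 10.
So m = 7/10 + √(149)/10 ≈ 1.9207 or m = 7/10 - √(149)/10 ≈ -0.5207.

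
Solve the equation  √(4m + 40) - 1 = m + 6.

m = -1

Isolate the radical: √(4m + 40) = m + 7.
Square both sides: 4m + 40 = (m + 7)².
Expand and rearrange: m² + 10m + 9 = 0.
Solving gives m = -1 or m = -9.
Check each candidate in the original equation:
  m = -1: √(36) = 6, while m + 7 = 6 — valid.
  m = -9: √(4) = 2, while m + 7 = -2 — extraneous.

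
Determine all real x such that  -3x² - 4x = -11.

x = -2.6943 or x = 1.3609

Rearrange to standard form: -3x² - 4x + 11 = 0.
Discriminant: (-4)² − 4·(-3)·11 = 148.
Quadratic formula: x = (4 ± √148) / (-6).
So x = -√(37)/3 - 2/3 ≈ -2.6943 or x = -2/3 + √(37)/3 ≈ 1.3609.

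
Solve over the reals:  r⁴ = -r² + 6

r = -1.4142 or r = 1.4142

Let u = r². The equation becomes u² + u - 6 = 0.
Factor: (u + 3)(u - 2) = 0, so u = -3 or u = 2.
r² = -3 < 0 has no real solution.
r² = 2 gives r = ±√(2) ≈ ±1.4142.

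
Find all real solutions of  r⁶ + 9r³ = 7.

r = -2.1341 or r = 0.8963

Let u = r³. The equation becomes u² + 9u - 7 = 0.
By the quadratic formula, u = -9/2 + √(109)/2 or u = -√(109)/2 - 9/2.
r³ = -9/2 + √(109)/2 gives r = ∛(-9/2 + √(109)/2) ≈ 0.8963.
r³ = -√(109)/2 - 9/2 gives r = -∛(9/2 + √(109)/2) ≈ -2.1341.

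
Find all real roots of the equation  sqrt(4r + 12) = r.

Square both sides: 4r + 12 = (r)^2.
Expand and rearrange: r^2 - 4r - 12 = 0.
Solving gives r = 6 or r = -2.
Check each candidate in the original equation:
  r = 6: sqrt(36) = 6, while r = 6 — valid.
  r = -2: sqrt(4) = 2, while r = -2 — extraneous.

r = 6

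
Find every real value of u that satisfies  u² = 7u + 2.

Rearrange to standard form: u² - 7u - 2 = 0.
Discriminant: (-7)² − 4·1·(-2) = 57.
Quadratic formula: u = (7 ± √57) / 2.
So u = 7/2 + √(57)/2 ≈ 7.2749 or u = 7/2 - √(57)/2 ≈ -0.2749.

u = -0.2749 or u = 7.2749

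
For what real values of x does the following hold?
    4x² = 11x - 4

Rearrange to standard form: 4x² - 11x + 4 = 0.
Discriminant: (-11)² − 4·4·4 = 57.
Quadratic formula: x = (11 ± √57) / 8.
So x = √(57)/8 + 11/8 ≈ 2.3187 or x = 11/8 - √(57)/8 ≈ 0.4313.

x = 0.4313 or x = 2.3187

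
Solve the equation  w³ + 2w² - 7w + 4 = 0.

w = -4 or w = 1

Possible rational roots are divisors of 4. Testing w = -4 gives 0, so (w + 4) is a factor.
Divide: w³ + 2w² - 7w + 4 = (w + 4)(w² - 2w + 1).
The quadratic has the repeated root w = 1.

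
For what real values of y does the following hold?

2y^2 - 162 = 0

y = -9 or y = 9

Factor: 2(y + 9)(y - 9) = 0.
So y = -9 or y = 9.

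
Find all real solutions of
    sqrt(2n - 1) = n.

Square both sides: 2n - 1 = (n)^2.
Expand and rearrange: n^2 - 2n + 1 = 0.
This gives the repeated root n = 1.
Check in the original equation:
  n = 1: sqrt(1) = 1, while n = 1 — valid.

n = 1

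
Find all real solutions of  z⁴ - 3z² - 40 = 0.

z = -2.8284 or z = 2.8284

Let u = z². The equation becomes u² - 3u - 40 = 0.
Factor: (u + 5)(u - 8) = 0, so u = -5 or u = 8.
z² = -5 < 0 has no real solution.
z² = 8 gives z = ±2·√(2) ≈ ±2.8284.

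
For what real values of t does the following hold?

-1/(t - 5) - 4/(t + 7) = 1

t = -11.2621 or t = 4.2621

Multiply both sides by (t - 5)(t + 7):
-(t + 7) - 4(t - 5) = (t - 5)(t + 7).
Expand and collect terms: t² + 7t - 48 = 0.
By the quadratic formula, t = (-7 ± √241) / 2, so t ≈ 4.2621 or t ≈ -11.2621.
Neither value makes a denominator zero (t ≠ 5, t ≠ -7), so both are valid.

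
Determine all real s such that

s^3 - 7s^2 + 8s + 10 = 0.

Possible rational roots are divisors of 10. Testing s = 5 gives 0, so (s - 5) is a factor.
Divide: s^3 - 7s^2 + 8s + 10 = (s - 5)(s^2 - 2s - 2).
Apply the quadratic formula to s^2 - 2s - 2 = 0: s = (2 +/- sqrt(12))/2, i.e. s ~= 2.7321 or s ~= -0.7321.

s = -0.7321 or s = 2.7321 or s = 5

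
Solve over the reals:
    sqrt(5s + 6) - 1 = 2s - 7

s = 6

Isolate the radical: sqrt(5s + 6) = 2s - 6.
Square both sides: 5s + 6 = (2s - 6)^2.
Expand and rearrange: 4s^2 - 29s + 30 = 0.
Solving gives s = 6 or s = 1.25.
Check each candidate in the original equation:
  s = 6: sqrt(36) = 6, while 2s - 6 = 6 — valid.
  s = 1.25: sqrt(12.25) = 3.5, while 2s - 6 = -3.5 — extraneous.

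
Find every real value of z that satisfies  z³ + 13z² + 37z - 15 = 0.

Possible rational roots are divisors of -15. Testing z = -5 gives 0, so (z + 5) is a factor.
Divide: z³ + 13z² + 37z - 15 = (z + 5)(z² + 8z - 3).
Apply the quadratic formula to z² + 8z - 3 = 0: z = (-8 ± √76)/2, i.e. z ≈ 0.3589 or z ≈ -8.3589.

z = -8.3589 or z = -5 or z = 0.3589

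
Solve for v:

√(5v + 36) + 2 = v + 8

Isolate the radical: √(5v + 36) = v + 6.
Square both sides: 5v + 36 = (v + 6)².
Expand and rearrange: v² + 7v = 0.
Solving gives v = 0 or v = -7.
Check each candidate in the original equation:
  v = 0: √(36) = 6, while v + 6 = 6 — valid.
  v = -7: √(1) = 1, while v + 6 = -1 — extraneous.

v = 0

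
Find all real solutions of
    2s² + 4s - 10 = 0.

Discriminant: (4)² − 4·2·(-10) = 96.
Quadratic formula: s = (-4 ± √96) / 4.
So s = -1 + √(6) ≈ 1.4495 or s = -√(6) - 1 ≈ -3.4495.

s = -3.4495 or s = 1.4495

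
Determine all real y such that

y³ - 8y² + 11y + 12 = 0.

Possible rational roots are divisors of 12. Testing y = 3 gives 0, so (y - 3) is a factor.
Divide: y³ - 8y² + 11y + 12 = (y - 3)(y² - 5y - 4).
Apply the quadratic formula to y² - 5y - 4 = 0: y = (5 ± √41)/2, i.e. y ≈ 5.7016 or y ≈ -0.7016.

y = -0.7016 or y = 3 or y = 5.7016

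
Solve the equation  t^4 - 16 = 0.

Let u = t^2. The equation becomes u^2 - 16 = 0.
Factor: (u + 4)(u - 4) = 0, so u = -4 or u = 4.
t^2 = -4 < 0 has no real solution.
t^2 = 4 gives t = +/-2.

t = -2 or t = 2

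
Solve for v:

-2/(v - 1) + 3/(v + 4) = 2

Multiply both sides by (v - 1)(v + 4):
-2(v + 4) + 3(v - 1) = 2(v - 1)(v + 4).
Expand and collect terms: 2v² + 5v + 3 = 0.
Factor or apply the quadratic formula: v = -1 or v = -1.5.
Neither value makes a denominator zero (v ≠ 1, v ≠ -4), so both are valid.

v = -1.5 or v = -1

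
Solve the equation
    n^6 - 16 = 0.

Let u = n^3. The equation becomes u^2 - 16 = 0.
Factor: (u - 4)(u + 4) = 0, so u = 4 or u = -4.
n^3 = 4 gives n = (4)^(1/3) ~= 1.5874.
n^3 = -4 gives n = -(4)^(1/3) ~= -1.5874.

n = -1.5874 or n = 1.5874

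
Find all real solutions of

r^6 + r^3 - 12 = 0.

Let u = r^3. The equation becomes u^2 + u - 12 = 0.
Factor: (u + 4)(u - 3) = 0, so u = -4 or u = 3.
r^3 = -4 gives r = -(4)^(1/3) ~= -1.5874.
r^3 = 3 gives r = (3)^(1/3) ~= 1.4422.

r = -1.5874 or r = 1.4422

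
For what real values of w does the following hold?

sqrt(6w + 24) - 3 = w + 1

w = -4 or w = 2

Isolate the radical: sqrt(6w + 24) = w + 4.
Square both sides: 6w + 24 = (w + 4)^2.
Expand and rearrange: w^2 + 2w - 8 = 0.
Solving gives w = 2 or w = -4.
Check each candidate in the original equation:
  w = 2: sqrt(36) = 6, while w + 4 = 6 — valid.
  w = -4: sqrt(0) = 0, while w + 4 = 0 — valid.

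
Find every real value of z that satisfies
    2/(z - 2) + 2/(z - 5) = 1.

z = 3 or z = 8

Multiply both sides by (z - 2)(z - 5):
2(z - 5) + 2(z - 2) = (z - 2)(z - 5).
Expand and collect terms: z² - 11z + 24 = 0.
Factor or apply the quadratic formula: z = 8 or z = 3.
Neither value makes a denominator zero (z ≠ 2, z ≠ 5), so both are valid.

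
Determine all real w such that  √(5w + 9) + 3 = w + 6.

Isolate the radical: √(5w + 9) = w + 3.
Square both sides: 5w + 9 = (w + 3)².
Expand and rearrange: w² + w = 0.
Solving gives w = 0 or w = -1.
Check each candidate in the original equation:
  w = 0: √(9) = 3, while w + 3 = 3 — valid.
  w = -1: √(4) = 2, while w + 3 = 2 — valid.

w = -1 or w = 0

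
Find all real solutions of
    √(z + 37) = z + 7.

Square both sides: z + 37 = (z + 7)².
Expand and rearrange: z² + 13z + 12 = 0.
Solving gives z = -1 or z = -12.
Check each candidate in the original equation:
  z = -1: √(36) = 6, while z + 7 = 6 — valid.
  z = -12: √(25) = 5, while z + 7 = -5 — extraneous.

z = -1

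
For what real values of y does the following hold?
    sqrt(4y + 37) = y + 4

Square both sides: 4y + 37 = (y + 4)^2.
Expand and rearrange: y^2 + 4y - 21 = 0.
Solving gives y = 3 or y = -7.
Check each candidate in the original equation:
  y = 3: sqrt(49) = 7, while y + 4 = 7 — valid.
  y = -7: sqrt(9) = 3, while y + 4 = -3 — extraneous.

y = 3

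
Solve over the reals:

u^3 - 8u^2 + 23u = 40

u = 5

Rearrange: u^3 - 8u^2 + 23u - 40 = 0.
Possible rational roots are divisors of -40. Testing u = 5 gives 0, so (u - 5) is a factor.
Divide: u^3 - 8u^2 + 23u - 40 = (u - 5)(u^2 - 3u + 8).
The quadratic u^2 - 3u + 8 has discriminant -23 < 0, so no further real roots.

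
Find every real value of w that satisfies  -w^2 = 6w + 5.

Bring every term to one side: -w^2 - 6w - 5 = 0.
Factor: -1(w + 1)(w + 5) = 0.
So w = -1 or w = -5.

w = -5 or w = -1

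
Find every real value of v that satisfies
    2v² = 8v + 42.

Bring every term to one side: 2v² - 8v - 42 = 0.
Factor: 2(v - 7)(v + 3) = 0.
So v = 7 or v = -3.

v = -3 or v = 7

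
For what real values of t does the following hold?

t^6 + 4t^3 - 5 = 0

t = -1.71 or t = 1

Let u = t^3. The equation becomes u^2 + 4u - 5 = 0.
Factor: (u - 1)(u + 5) = 0, so u = 1 or u = -5.
t^3 = 1 gives t = 1.
t^3 = -5 gives t = -(5)^(1/3) ~= -1.71.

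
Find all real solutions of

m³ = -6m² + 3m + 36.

Rearrange: m³ + 6m² - 3m - 36 = 0.
Possible rational roots are divisors of -36. Testing m = -3 gives 0, so (m + 3) is a factor.
Divide: m³ + 6m² - 3m - 36 = (m + 3)(m² + 3m - 12).
Apply the quadratic formula to m² + 3m - 12 = 0: m = (-3 ± √57)/2, i.e. m ≈ 2.2749 or m ≈ -5.2749.

m = -5.2749 or m = -3 or m = 2.2749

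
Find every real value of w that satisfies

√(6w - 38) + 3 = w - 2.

w = 7 or w = 9

Isolate the radical: √(6w - 38) = w - 5.
Square both sides: 6w - 38 = (w - 5)².
Expand and rearrange: w² - 16w + 63 = 0.
Solving gives w = 9 or w = 7.
Check each candidate in the original equation:
  w = 9: √(16) = 4, while w - 5 = 4 — valid.
  w = 7: √(4) = 2, while w - 5 = 2 — valid.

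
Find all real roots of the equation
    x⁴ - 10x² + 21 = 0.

Let u = x². The equation becomes u² - 10u + 21 = 0.
Factor: (u - 3)(u - 7) = 0, so u = 3 or u = 7.
x² = 3 gives x = ±√(3) ≈ ±1.7321.
x² = 7 gives x = ±√(7) ≈ ±2.6458.

x = -2.6458 or x = -1.7321 or x = 1.7321 or x = 2.6458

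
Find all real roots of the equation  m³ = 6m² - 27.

Rearrange: m³ - 6m² + 27 = 0.
Possible rational roots are divisors of 27. Testing m = 3 gives 0, so (m - 3) is a factor.
Divide: m³ - 6m² + 27 = (m - 3)(m² - 3m - 9).
Apply the quadratic formula to m² - 3m - 9 = 0: m = (3 ± √45)/2, i.e. m ≈ 4.8541 or m ≈ -1.8541.

m = -1.8541 or m = 3 or m = 4.8541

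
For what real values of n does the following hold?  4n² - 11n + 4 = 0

Discriminant: (-11)² − 4·4·4 = 57.
Quadratic formula: n = (11 ± √57) / 8.
So n = √(57)/8 + 11/8 ≈ 2.3187 or n = 11/8 - √(57)/8 ≈ 0.4313.

n = 0.4313 or n = 2.3187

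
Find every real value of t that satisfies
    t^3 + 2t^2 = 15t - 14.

Rearrange: t^3 + 2t^2 - 15t + 14 = 0.
Possible rational roots are divisors of 14. Testing t = 2 gives 0, so (t - 2) is a factor.
Divide: t^3 + 2t^2 - 15t + 14 = (t - 2)(t^2 + 4t - 7).
Apply the quadratic formula to t^2 + 4t - 7 = 0: t = (-4 +/- sqrt(44))/2, i.e. t ~= 1.3166 or t ~= -5.3166.

t = -5.3166 or t = 1.3166 or t = 2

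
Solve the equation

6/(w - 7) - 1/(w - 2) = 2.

w = 1.6803 or w = 9.8197

Multiply both sides by (w - 7)(w - 2):
6(w - 2) - (w - 7) = 2(w - 7)(w - 2).
Expand and collect terms: 2w^2 - 23w + 33 = 0.
By the quadratic formula, w = (23 +/- sqrt(265)) / 4, so w ~= 9.8197 or w ~= 1.6803.
Neither value makes a denominator zero (w != 7, w != 2), so both are valid.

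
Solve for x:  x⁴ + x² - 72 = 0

Let u = x². The equation becomes u² + u - 72 = 0.
Factor: (u + 9)(u - 8) = 0, so u = -9 or u = 8.
x² = -9 < 0 has no real solution.
x² = 8 gives x = ±2·√(2) ≈ ±2.8284.

x = -2.8284 or x = 2.8284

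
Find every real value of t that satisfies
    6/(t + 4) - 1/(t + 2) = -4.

t = -5.3972 or t = -1.8528

Multiply both sides by (t + 4)(t + 2):
6(t + 2) - (t + 4) = -4(t + 4)(t + 2).
Expand and collect terms: -4t² - 29t - 40 = 0.
By the quadratic formula, t = (29 ± √201) / -8, so t ≈ -5.3972 or t ≈ -1.8528.
Neither value makes a denominator zero (t ≠ -4, t ≠ -2), so both are valid.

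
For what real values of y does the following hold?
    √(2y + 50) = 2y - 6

Square both sides: 2y + 50 = (2y - 6)².
Expand and rearrange: 4y² - 26y - 14 = 0.
Solving gives y = 7 or y = -0.5.
Check each candidate in the original equation:
  y = 7: √(64) = 8, while 2y - 6 = 8 — valid.
  y = -0.5: √(49) = 7, while 2y - 6 = -7 — extraneous.

y = 7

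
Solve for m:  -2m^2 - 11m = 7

m = -4.7656 or m = -0.7344

Rearrange to standard form: -2m^2 - 11m - 7 = 0.
Discriminant: (-11)^2 - 4*(-2)*(-7) = 65.
Quadratic formula: m = (11 +/- sqrt(65)) / (-4).
So m = -11/4 - sqrt(65)/4 ~= -4.7656 or m = -11/4 + sqrt(65)/4 ~= -0.7344.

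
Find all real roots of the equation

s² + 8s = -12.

Bring every term to one side: s² + 8s + 12 = 0.
Factor: (s + 2)(s + 6) = 0.
So s = -2 or s = -6.

s = -6 or s = -2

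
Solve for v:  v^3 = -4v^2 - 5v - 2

v = -2 or v = -1

Rearrange: v^3 + 4v^2 + 5v + 2 = 0.
Possible rational roots are divisors of 2. Testing v = -2 gives 0, so (v + 2) is a factor.
Divide: v^3 + 4v^2 + 5v + 2 = (v + 2)(v^2 + 2v + 1).
The quadratic has the repeated root v = -1.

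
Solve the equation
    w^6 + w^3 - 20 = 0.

w = -1.71 or w = 1.5874

Let u = w^3. The equation becomes u^2 + u - 20 = 0.
Factor: (u + 5)(u - 4) = 0, so u = -5 or u = 4.
w^3 = -5 gives w = -(5)^(1/3) ~= -1.71.
w^3 = 4 gives w = (4)^(1/3) ~= 1.5874.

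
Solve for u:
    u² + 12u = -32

Bring every term to one side: u² + 12u + 32 = 0.
Factor: (u + 4)(u + 8) = 0.
So u = -4 or u = -8.

u = -8 or u = -4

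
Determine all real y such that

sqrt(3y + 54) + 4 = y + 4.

Isolate the radical: sqrt(3y + 54) = y.
Square both sides: 3y + 54 = (y)^2.
Expand and rearrange: y^2 - 3y - 54 = 0.
Solving gives y = 9 or y = -6.
Check each candidate in the original equation:
  y = 9: sqrt(81) = 9, while y = 9 — valid.
  y = -6: sqrt(36) = 6, while y = -6 — extraneous.

y = 9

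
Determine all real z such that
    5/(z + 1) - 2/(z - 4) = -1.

z = -5.099 or z = 5.099

Multiply both sides by (z + 1)(z - 4):
5(z - 4) - 2(z + 1) = -(z + 1)(z - 4).
Expand and collect terms: -z² + 26 = 0.
By the quadratic formula, z = (0 ± √104) / -2, so z ≈ -5.099 or z ≈ 5.099.
Neither value makes a denominator zero (z ≠ -1, z ≠ 4), so both are valid.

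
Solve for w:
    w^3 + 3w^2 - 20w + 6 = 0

Possible rational roots are divisors of 6. Testing w = 3 gives 0, so (w - 3) is a factor.
Divide: w^3 + 3w^2 - 20w + 6 = (w - 3)(w^2 + 6w - 2).
Apply the quadratic formula to w^2 + 6w - 2 = 0: w = (-6 +/- sqrt(44))/2, i.e. w ~= 0.3166 or w ~= -6.3166.

w = -6.3166 or w = 0.3166 or w = 3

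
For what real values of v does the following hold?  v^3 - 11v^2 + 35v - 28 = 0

v = 1.2087 or v = 4 or v = 5.7913

Possible rational roots are divisors of -28. Testing v = 4 gives 0, so (v - 4) is a factor.
Divide: v^3 - 11v^2 + 35v - 28 = (v - 4)(v^2 - 7v + 7).
Apply the quadratic formula to v^2 - 7v + 7 = 0: v = (7 +/- sqrt(21))/2, i.e. v ~= 5.7913 or v ~= 1.2087.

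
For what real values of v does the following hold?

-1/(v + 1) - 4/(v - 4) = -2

Multiply both sides by (v + 1)(v - 4):
-(v - 4) - 4(v + 1) = -2(v + 1)(v - 4).
Expand and collect terms: -2v² + 11v + 8 = 0.
By the quadratic formula, v = (-11 ± √185) / -4, so v ≈ -0.6504 or v ≈ 6.1504.
Neither value makes a denominator zero (v ≠ -1, v ≠ 4), so both are valid.

v = -0.6504 or v = 6.1504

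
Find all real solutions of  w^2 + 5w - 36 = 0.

Factor: (w + 9)(w - 4) = 0.
So w = -9 or w = 4.

w = -9 or w = 4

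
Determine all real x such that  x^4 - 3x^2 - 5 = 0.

Let u = x^2. The equation becomes u^2 - 3u - 5 = 0.
By the quadratic formula, u = 3/2 + sqrt(29)/2 or u = 3/2 - sqrt(29)/2.
x^2 = 3/2 + sqrt(29)/2 gives x = +/-sqrt(3/2 + sqrt(29)/2) ~= +/-2.0476.
x^2 = 3/2 - sqrt(29)/2 < 0 has no real solution.

x = -2.0476 or x = 2.0476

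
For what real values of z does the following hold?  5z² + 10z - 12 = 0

Discriminant: (10)² − 4·5·(-12) = 340.
Quadratic formula: z = (-10 ± √340) / 10.
So z = -1 + √(85)/5 ≈ 0.8439 or z = -√(85)/5 - 1 ≈ -2.8439.

z = -2.8439 or z = 0.8439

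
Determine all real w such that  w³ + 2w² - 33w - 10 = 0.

w = -6.7016 or w = -0.2984 or w = 5

Possible rational roots are divisors of -10. Testing w = 5 gives 0, so (w - 5) is a factor.
Divide: w³ + 2w² - 33w - 10 = (w - 5)(w² + 7w + 2).
Apply the quadratic formula to w² + 7w + 2 = 0: w = (-7 ± √41)/2, i.e. w ≈ -0.2984 or w ≈ -6.7016.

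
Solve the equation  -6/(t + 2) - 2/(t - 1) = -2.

Multiply both sides by (t + 2)(t - 1):
-6(t - 1) - 2(t + 2) = -2(t + 2)(t - 1).
Expand and collect terms: -2t^2 + 6t + 2 = 0.
By the quadratic formula, t = (-6 +/- sqrt(52)) / -4, so t ~= -0.3028 or t ~= 3.3028.
Neither value makes a denominator zero (t != -2, t != 1), so both are valid.

t = -0.3028 or t = 3.3028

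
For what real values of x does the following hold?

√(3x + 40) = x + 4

Square both sides: 3x + 40 = (x + 4)².
Expand and rearrange: x² + 5x - 24 = 0.
Solving gives x = 3 or x = -8.
Check each candidate in the original equation:
  x = 3: √(49) = 7, while x + 4 = 7 — valid.
  x = -8: √(16) = 4, while x + 4 = -4 — extraneous.

x = 3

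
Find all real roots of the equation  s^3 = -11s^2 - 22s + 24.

s = -7.772 or s = -4 or s = 0.772

Rearrange: s^3 + 11s^2 + 22s - 24 = 0.
Possible rational roots are divisors of -24. Testing s = -4 gives 0, so (s + 4) is a factor.
Divide: s^3 + 11s^2 + 22s - 24 = (s + 4)(s^2 + 7s - 6).
Apply the quadratic formula to s^2 + 7s - 6 = 0: s = (-7 +/- sqrt(73))/2, i.e. s ~= 0.772 or s ~= -7.772.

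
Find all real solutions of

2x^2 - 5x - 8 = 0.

x = -1.1085 or x = 3.6085

Discriminant: (-5)^2 - 4*2*(-8) = 89.
Quadratic formula: x = (5 +/- sqrt(89)) / 4.
So x = 5/4 + sqrt(89)/4 ~= 3.6085 or x = 5/4 - sqrt(89)/4 ~= -1.1085.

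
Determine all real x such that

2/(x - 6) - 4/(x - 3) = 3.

Multiply both sides by (x - 6)(x - 3):
2(x - 3) - 4(x - 6) = 3(x - 6)(x - 3).
Expand and collect terms: 3x² - 25x + 36 = 0.
By the quadratic formula, x = (25 ± √193) / 6, so x ≈ 6.4821 or x ≈ 1.8513.
Neither value makes a denominator zero (x ≠ 6, x ≠ 3), so both are valid.

x = 1.8513 or x = 6.4821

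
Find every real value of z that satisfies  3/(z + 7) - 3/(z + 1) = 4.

z = -6.1213 or z = -1.8787

Multiply both sides by (z + 7)(z + 1):
3(z + 1) - 3(z + 7) = 4(z + 7)(z + 1).
Expand and collect terms: 4z² + 32z + 46 = 0.
By the quadratic formula, z = (-32 ± √288) / 8, so z ≈ -1.8787 or z ≈ -6.1213.
Neither value makes a denominator zero (z ≠ -7, z ≠ -1), so both are valid.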